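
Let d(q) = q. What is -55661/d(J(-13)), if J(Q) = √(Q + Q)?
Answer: 55661*I*√26/26 ≈ 10916.0*I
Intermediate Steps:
J(Q) = √2*√Q (J(Q) = √(2*Q) = √2*√Q)
-55661/d(J(-13)) = -55661*(-I*√26/26) = -(-55661)*I*√26/26 = 55661*I*√26/26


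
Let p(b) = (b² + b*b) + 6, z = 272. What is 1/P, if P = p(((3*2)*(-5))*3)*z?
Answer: 1/4408032 ≈ 2.2686e-7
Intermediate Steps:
p(b) = 6 + 2*b² (p(b) = (b² + b²) + 6 = 2*b² + 6 = 6 + 2*b²)
P = 4408032 (P = (6 + 2*(((3*2)*(-5))*3)²)*272 = (6 + 2*((6*(-5))*3)²)*272 = (6 + 2*(-30*3)²)*272 = (6 + 2*(-90)²)*272 = (6 + 2*8100)*272 = (6 + 16200)*272 = 16206*272 = 4408032)
1/P = 1/4408032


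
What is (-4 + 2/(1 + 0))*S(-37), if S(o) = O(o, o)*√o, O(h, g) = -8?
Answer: 16*I*√37 ≈ 97.324*I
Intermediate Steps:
S(o) = -8*√o
(-4 + 2/(1 + 0))*S(-37) = (-4 + 2/(1 + 0))*(-8*I*√37) = (-4 + 2/1)*(-8*I*√37) = (-4 + 2*1)*(-8*I*√37) = (-4 + 2)*(-8*I*√37) = -(-16)*I*√37 = 16*I*√37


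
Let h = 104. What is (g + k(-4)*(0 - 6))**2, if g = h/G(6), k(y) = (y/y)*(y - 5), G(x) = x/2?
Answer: 70756/9 ≈ 7861.8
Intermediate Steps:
G(x) = x/2 (G(x) = x*(1/2) = x/2)
k(y) = -5 + y (k(y) = 1*(-5 + y) = -5 + y)
g = 104/3 (g = 104/(((1/2)*6)) = 104/3 ≈ 34.667)
(g + k(-4)*(0 - 6))**2 = (104/3 + (-5 - 4)*(0 - 6))**2 = (104/3 - 9*(-6))**2 = (104/3 + 54)**2 = (266/3)**2 = 70756/9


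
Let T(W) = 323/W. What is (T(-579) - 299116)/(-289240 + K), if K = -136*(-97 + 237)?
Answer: 173188487/178494120 ≈ 0.97028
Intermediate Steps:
K = -19040 (K = -136*140 = -19040)
(T(-579) - 299116)/(-289240 + K) = (323/(-579) - 299116)/(-289240 - 19040) = (323*(-1/579) - 299116)/(-308280) = (-323/579 - 299116)*(-1/308280) = -173188487/579*(-1/308280) = 173188487/178494120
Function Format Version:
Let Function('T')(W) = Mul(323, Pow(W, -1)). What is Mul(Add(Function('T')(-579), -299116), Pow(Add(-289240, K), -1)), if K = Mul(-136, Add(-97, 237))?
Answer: Rational(173188487, 178494120) ≈ 0.97028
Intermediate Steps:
K = -19040 (K = Mul(-136, 140) = -19040)
Mul(Add(Function('T')(-579), -299116), Pow(Add(-289240, K), -1)) = Mul(Add(Mul(323, Pow(-579, -1)), -299116), Pow(Add(-289240, -19040), -1)) = Mul(Add(Mul(323, Rational(-1, 579)), -299116), Pow(-308280, -1)) = Mul(Add(Rational(-323, 579), -299116), Rational(-1, 308280)) = Mul(Rational(-173188487, 579), Rational(-1, 308280)) = Rational(173188487, 178494120)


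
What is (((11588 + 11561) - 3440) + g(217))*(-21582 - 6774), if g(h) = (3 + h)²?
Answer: -1931298804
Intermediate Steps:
(((11588 + 11561) - 3440) + g(217))*(-21582 - 6774) = (((11588 + 11561) - 3440) + (3 + 217)²)*(-21582 - 6774) = ((23149 - 3440) + 220²)*(-28356) = (19709 + 48400)*(-28356) = 68109*(-28356) = -1931298804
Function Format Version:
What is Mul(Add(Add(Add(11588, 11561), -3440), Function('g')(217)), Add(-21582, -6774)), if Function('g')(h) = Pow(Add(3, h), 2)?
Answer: -1931298804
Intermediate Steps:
Mul(Add(Add(Add(11588, 11561), -3440), Function('g')(217)), Add(-21582, -6774)) = Mul(Add(Add(Add(11588, 11561), -3440), Pow(Add(3, 217), 2)), Add(-21582, -6774)) = Mul(Add(Add(23149, -3440), Pow(220, 2)), -28356) = Mul(Add(19709, 48400), -28356) = Mul(68109, -28356) = -1931298804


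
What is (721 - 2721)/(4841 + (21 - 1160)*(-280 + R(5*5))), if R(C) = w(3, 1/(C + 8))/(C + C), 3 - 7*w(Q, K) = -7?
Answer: -4375/708156 ≈ -0.0061780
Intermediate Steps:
w(Q, K) = 10/7 (w(Q, K) = 3/7 - ⅐*(-7) = 3/7 + 1 = 10/7)
R(C) = 5/(7*C) (R(C) = 10/(7*(C + C)) = 10/(7*((2*C))) = 10*(1/(2*C))/7 = 5/(7*C))
(721 - 2721)/(4841 + (21 - 1160)*(-280 + R(5*5))) = (721 - 2721)/(4841 + (21 - 1160)*(-280 + 5/(7*((5*5))))) = -2000/(4841 - 1139*(-280 + (5/7)/25)) = -2000/(4841 - 1139*(-280 + (5/7)*(1/25))) = -2000/(4841 - 1139*(-280 + 1/35)) = -2000/(4841 - 1139*(-9799/35)) = -2000/(4841 + 11161061/35) = -2000/11330496/35 = -2000*35/11330496 = -4375/708156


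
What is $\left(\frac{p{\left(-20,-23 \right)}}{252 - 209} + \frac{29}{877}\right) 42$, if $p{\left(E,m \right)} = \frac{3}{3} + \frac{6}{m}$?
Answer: $\frac{1830780}{867353} \approx 2.1108$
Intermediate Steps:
$p{\left(E,m \right)} = 1 + \frac{6}{m}$ ($p{\left(E,m \right)} = 3 \cdot \frac{1}{3} + \frac{6}{m} = 1 + \frac{6}{m}$)
$\left(\frac{p{\left(-20,-23 \right)}}{252 - 209} + \frac{29}{877}\right) 42 = \left(\frac{\frac{1}{-23} \left(6 - 23\right)}{252 - 209} + \frac{29}{877}\right) 42 = \left(\frac{\left(- \frac{1}{23}\right) \left(-17\right)}{43} + 29 \cdot \frac{1}{877}\right) 42 = \left(\frac{17}{23} \cdot \frac{1}{43} + \frac{29}{877}\right) 42 = \left(\frac{17}{989} + \frac{29}{877}\right) 42 = \frac{43590}{867353} \cdot 42 = \frac{1830780}{867353}$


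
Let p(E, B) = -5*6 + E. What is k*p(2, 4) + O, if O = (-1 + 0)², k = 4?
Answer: -111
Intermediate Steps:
O = 1 (O = (-1)² = 1)
p(E, B) = -30 + E
k*p(2, 4) + O = 4*(-30 + 2) + 1 = 4*(-28) + 1 = -112 + 1 = -111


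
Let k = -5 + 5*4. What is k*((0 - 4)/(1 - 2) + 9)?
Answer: 195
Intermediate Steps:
k = 15 (k = -5 + 20 = 15)
k*((0 - 4)/(1 - 2) + 9) = 15*((0 - 4)/(1 - 2) + 9) = 15*(-4/(-1) + 9) = 15*(-4*(-1) + 9) = 15*(4 + 9) = 15*13 = 195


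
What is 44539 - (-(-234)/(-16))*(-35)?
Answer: 352217/8 ≈ 44027.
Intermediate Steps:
44539 - (-(-234)/(-16))*(-35) = 44539 - (-(-234)*(-1)/16)*(-35) = 44539 - (-18*13/16)*(-35) = 44539 - (-117)*(-35)/8 = 44539 - 1*4095/8 = 44539 - 4095/8 = 352217/8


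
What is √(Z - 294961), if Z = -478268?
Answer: I*√773229 ≈ 879.33*I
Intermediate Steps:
√(Z - 294961) = √(-478268 - 294961) = √(-773229) = I*√773229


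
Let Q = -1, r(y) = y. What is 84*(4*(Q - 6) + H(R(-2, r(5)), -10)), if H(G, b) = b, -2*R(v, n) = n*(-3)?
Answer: -3192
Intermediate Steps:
R(v, n) = 3*n/2 (R(v, n) = -n*(-3)/2 = -(-3)*n/2 = 3*n/2)
84*(4*(Q - 6) + H(R(-2, r(5)), -10)) = 84*(4*(-1 - 6) - 10) = 84*(4*(-7) - 10) = 84*(-28 - 10) = 84*(-38) = -3192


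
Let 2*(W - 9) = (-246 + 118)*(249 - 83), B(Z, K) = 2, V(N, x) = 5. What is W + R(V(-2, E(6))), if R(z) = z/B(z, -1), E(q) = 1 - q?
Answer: -21225/2 ≈ -10613.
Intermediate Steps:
R(z) = z/2
W = -10615 (W = 9 + ((-246 + 118)*(249 - 83))/2 = 9 + (-128*166)/2 = 9 + (1/2)*(-21248) = 9 - 10624 = -10615)
W + R(V(-2, E(6))) = -10615 + (1/2)*5 = -10615 + 5/2 = -21225/2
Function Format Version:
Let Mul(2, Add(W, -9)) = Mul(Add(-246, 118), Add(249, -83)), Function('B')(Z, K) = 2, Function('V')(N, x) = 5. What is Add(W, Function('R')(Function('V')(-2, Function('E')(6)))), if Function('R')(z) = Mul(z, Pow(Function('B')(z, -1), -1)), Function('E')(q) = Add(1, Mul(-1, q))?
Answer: Rational(-21225, 2) ≈ -10613.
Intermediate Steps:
Function('R')(z) = Mul(Rational(1, 2), z) (Function('R')(z) = Mul(z, Pow(2, -1)) = Mul(z, Rational(1, 2)) = Mul(Rational(1, 2), z))
W = -10615 (W = Add(9, Mul(Rational(1, 2), Mul(Add(-246, 118), Add(249, -83)))) = Add(9, Mul(Rational(1, 2), Mul(-128, 166))) = Add(9, Mul(Rational(1, 2), -21248)) = Add(9, -10624) = -10615)
Add(W, Function('R')(Function('V')(-2, Function('E')(6)))) = Add(-10615, Mul(Rational(1, 2), 5)) = Add(-10615, Rational(5, 2)) = Rational(-21225, 2)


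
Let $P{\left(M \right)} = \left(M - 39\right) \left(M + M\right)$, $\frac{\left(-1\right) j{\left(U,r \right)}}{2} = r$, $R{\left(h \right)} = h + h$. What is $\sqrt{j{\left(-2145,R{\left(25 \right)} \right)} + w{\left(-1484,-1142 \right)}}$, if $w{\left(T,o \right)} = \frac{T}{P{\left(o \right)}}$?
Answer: $\frac{i \sqrt{45475177304321}}{674351} \approx 10.0 i$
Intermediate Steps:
$R{\left(h \right)} = 2 h$
$j{\left(U,r \right)} = - 2 r$
$P{\left(M \right)} = 2 M \left(-39 + M\right)$ ($P{\left(M \right)} = \left(-39 + M\right) 2 M = 2 M \left(-39 + M\right)$)
$w{\left(T,o \right)} = \frac{T}{2 o \left(-39 + o\right)}$
$\sqrt{j{\left(-2145,R{\left(25 \right)} \right)} + w{\left(-1484,-1142 \right)}} = \sqrt{- 2 \cdot 2 \cdot 25 + \frac{1}{2} \left(-1484\right) \frac{1}{-1142} \frac{1}{-39 - 1142}} = \sqrt{\left(-2\right) 50 + \frac{1}{2} \left(-1484\right) \left(- \frac{1}{1142}\right) \frac{1}{-1181}} = \sqrt{-100 + \frac{1}{2} \left(-1484\right) \left(- \frac{1}{1142}\right) \left(- \frac{1}{1181}\right)} = \sqrt{-100 - \frac{371}{674351}} = \sqrt{- \frac{67435471}{674351}} = \frac{i \sqrt{45475177304321}}{674351}$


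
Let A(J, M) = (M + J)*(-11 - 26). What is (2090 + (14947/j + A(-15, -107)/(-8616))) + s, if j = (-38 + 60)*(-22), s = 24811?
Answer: 3501564863/130317 ≈ 26870.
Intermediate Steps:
A(J, M) = -37*J - 37*M (A(J, M) = (J + M)*(-37) = -37*J - 37*M)
j = -484 (j = 22*(-22) = -484)
(2090 + (14947/j + A(-15, -107)/(-8616))) + s = (2090 + (14947/(-484) + (-37*(-15) - 37*(-107))/(-8616))) + 24811 = (2090 + (14947*(-1/484) + (555 + 3959)*(-1/8616))) + 24811 = (2090 + (-14947/484 + 4514*(-1/8616))) + 24811 = (2090 + (-14947/484 - 2257/4308)) + 24811 = (2090 - 4092754/130317) + 24811 = 268269776/130317 + 24811 = 3501564863/130317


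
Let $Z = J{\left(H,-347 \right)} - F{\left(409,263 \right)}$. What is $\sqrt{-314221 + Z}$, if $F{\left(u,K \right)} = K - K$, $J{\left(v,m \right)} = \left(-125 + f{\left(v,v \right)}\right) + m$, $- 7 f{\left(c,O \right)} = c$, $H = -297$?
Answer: $\frac{i \sqrt{15417878}}{7} \approx 560.94 i$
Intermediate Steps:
$f{\left(c,O \right)} = - \frac{c}{7}$
$J{\left(v,m \right)} = -125 + m - \frac{v}{7}$ ($J{\left(v,m \right)} = \left(-125 - \frac{v}{7}\right) + m = -125 + m - \frac{v}{7}$)
$F{\left(u,K \right)} = 0$
$Z = - \frac{3007}{7}$ ($Z = \left(-125 - 347 - - \frac{297}{7}\right) - 0 = \left(-125 - 347 + \frac{297}{7}\right) + 0 = - \frac{3007}{7} + 0 = - \frac{3007}{7} \approx -429.57$)
$\sqrt{-314221 + Z} = \sqrt{-314221 - \frac{3007}{7}} = \sqrt{- \frac{2202554}{7}} = \frac{i \sqrt{15417878}}{7}$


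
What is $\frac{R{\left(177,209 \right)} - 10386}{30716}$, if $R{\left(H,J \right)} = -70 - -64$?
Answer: $- \frac{2598}{7679} \approx -0.33833$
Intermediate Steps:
$R{\left(H,J \right)} = -6$ ($R{\left(H,J \right)} = -70 + 64 = -6$)
$\frac{R{\left(177,209 \right)} - 10386}{30716} = \frac{-6 - 10386}{30716} = \left(-6 - 10386\right) \frac{1}{30716} = \left(-10392\right) \frac{1}{30716} = - \frac{2598}{7679}$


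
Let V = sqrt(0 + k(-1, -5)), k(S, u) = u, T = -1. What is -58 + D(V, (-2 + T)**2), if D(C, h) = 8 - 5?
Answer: -55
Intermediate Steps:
V = I*sqrt(5) (V = sqrt(0 - 5) = sqrt(-5) = I*sqrt(5) ≈ 2.2361*I)
D(C, h) = 3
-58 + D(V, (-2 + T)**2) = -58 + 3 = -55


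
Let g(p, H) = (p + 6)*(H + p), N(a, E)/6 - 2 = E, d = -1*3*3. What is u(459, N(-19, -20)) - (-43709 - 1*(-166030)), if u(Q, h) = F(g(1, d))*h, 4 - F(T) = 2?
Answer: -122537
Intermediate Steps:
d = -9 (d = -3*3 = -9)
N(a, E) = 12 + 6*E
g(p, H) = (6 + p)*(H + p)
F(T) = 2 (F(T) = 4 - 1*2 = 4 - 2 = 2)
u(Q, h) = 2*h
u(459, N(-19, -20)) - (-43709 - 1*(-166030)) = 2*(12 + 6*(-20)) - (-43709 - 1*(-166030)) = 2*(12 - 120) - (-43709 + 166030) = 2*(-108) - 1*122321 = -216 - 122321 = -122537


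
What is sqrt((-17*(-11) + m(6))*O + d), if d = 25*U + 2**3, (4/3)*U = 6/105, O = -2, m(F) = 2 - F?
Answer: I*sqrt(69958)/14 ≈ 18.893*I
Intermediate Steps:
U = 3/70 (U = 3*(6/105)/4 = 3*(6*(1/105))/4 = (3/4)*(2/35) = 3/70 ≈ 0.042857)
d = 127/14 (d = 25*(3/70) + 2**3 = 15/14 + 8 = 127/14 ≈ 9.0714)
sqrt((-17*(-11) + m(6))*O + d) = sqrt((-17*(-11) + (2 - 1*6))*(-2) + 127/14) = sqrt((187 + (2 - 6))*(-2) + 127/14) = sqrt((187 - 4)*(-2) + 127/14) = sqrt(183*(-2) + 127/14) = sqrt(-366 + 127/14) = sqrt(-4997/14) = I*sqrt(69958)/14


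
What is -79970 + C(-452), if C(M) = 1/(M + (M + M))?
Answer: -108439321/1356 ≈ -79970.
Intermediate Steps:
C(M) = 1/(3*M) (C(M) = 1/(M + 2*M) = 1/(3*M))
-79970 + C(-452) = -79970 + (⅓)/(-452) = -79970 + (⅓)*(-1/452) = -79970 - 1/1356 = -108439321/1356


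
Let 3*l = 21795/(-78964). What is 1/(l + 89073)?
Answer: 78964/7033553107 ≈ 1.1227e-5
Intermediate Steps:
l = -7265/78964 (l = (21795/(-78964))/3 = (21795*(-1/78964))/3 = (⅓)*(-21795/78964) = -7265/78964 ≈ -0.092004)
1/(l + 89073) = 1/(-7265/78964 + 89073) = 1/(7033553107/78964) = 78964/7033553107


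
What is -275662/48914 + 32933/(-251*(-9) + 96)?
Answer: 480850376/57596235 ≈ 8.3486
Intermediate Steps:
-275662/48914 + 32933/(-251*(-9) + 96) = -275662*1/48914 + 32933/(2259 + 96) = -137831/24457 + 32933/2355 = 480850376/57596235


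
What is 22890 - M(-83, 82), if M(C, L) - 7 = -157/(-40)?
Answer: 915163/40 ≈ 22879.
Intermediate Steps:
M(C, L) = 437/40 (M(C, L) = 7 - 157/(-40) = 7 - 157*(-1/40) = 7 + 157/40 = 437/40)
22890 - M(-83, 82) = 22890 - 1*437/40 = 22890 - 437/40 = 915163/40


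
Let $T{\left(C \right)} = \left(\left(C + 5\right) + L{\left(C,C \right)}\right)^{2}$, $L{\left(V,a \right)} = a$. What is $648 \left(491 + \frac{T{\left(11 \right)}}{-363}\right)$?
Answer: $\frac{38340864}{121} \approx 3.1687 \cdot 10^{5}$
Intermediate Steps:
$T{\left(C \right)} = \left(5 + 2 C\right)^{2}$ ($T{\left(C \right)} = \left(\left(C + 5\right) + C\right)^{2} = \left(\left(5 + C\right) + C\right)^{2} = \left(5 + 2 C\right)^{2}$)
$648 \left(491 + \frac{T{\left(11 \right)}}{-363}\right) = 648 \left(491 + \frac{\left(5 + 2 \cdot 11\right)^{2}}{-363}\right) = 648 \left(491 + \left(5 + 22\right)^{2} \left(- \frac{1}{363}\right)\right) = 648 \left(491 + 27^{2} \left(- \frac{1}{363}\right)\right) = 648 \left(491 + 729 \left(- \frac{1}{363}\right)\right) = 648 \left(491 - \frac{243}{121}\right) = 648 \cdot \frac{59168}{121} = \frac{38340864}{121}$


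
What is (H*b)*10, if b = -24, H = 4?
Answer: -960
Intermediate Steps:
(H*b)*10 = (4*(-24))*10 = -96*10 = -960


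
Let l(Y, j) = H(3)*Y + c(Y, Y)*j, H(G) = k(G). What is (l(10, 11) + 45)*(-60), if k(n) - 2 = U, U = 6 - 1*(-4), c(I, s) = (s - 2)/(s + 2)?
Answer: -10340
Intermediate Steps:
c(I, s) = (-2 + s)/(2 + s)
U = 10 (U = 6 + 4 = 10)
k(n) = 12 (k(n) = 2 + 10 = 12)
H(G) = 12
l(Y, j) = 12*Y + j*(-2 + Y)/(2 + Y) (l(Y, j) = 12*Y + ((-2 + Y)/(2 + Y))*j = 12*Y + j*(-2 + Y)/(2 + Y))
(l(10, 11) + 45)*(-60) = ((11*(-2 + 10) + 12*10*(2 + 10))/(2 + 10) + 45)*(-60) = ((11*8 + 12*10*12)/12 + 45)*(-60) = ((88 + 1440)/12 + 45)*(-60) = ((1/12)*1528 + 45)*(-60) = (382/3 + 45)*(-60) = (517/3)*(-60) = -10340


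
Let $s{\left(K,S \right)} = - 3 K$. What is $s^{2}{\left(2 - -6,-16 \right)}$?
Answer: $576$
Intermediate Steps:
$s^{2}{\left(2 - -6,-16 \right)} = \left(- 3 \left(2 - -6\right)\right)^{2} = \left(- 3 \left(2 + 6\right)\right)^{2} = \left(\left(-3\right) 8\right)^{2} = \left(-24\right)^{2} = 576$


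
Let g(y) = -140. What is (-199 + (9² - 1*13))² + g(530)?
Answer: 17021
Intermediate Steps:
(-199 + (9² - 1*13))² + g(530) = (-199 + (9² - 1*13))² - 140 = (-199 + (81 - 13))² - 140 = (-199 + 68)² - 140 = (-131)² - 140 = 17161 - 140 = 17021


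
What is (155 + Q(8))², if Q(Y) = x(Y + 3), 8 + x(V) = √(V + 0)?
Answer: (147 + √11)² ≈ 22595.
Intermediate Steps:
x(V) = -8 + √V (x(V) = -8 + √(V + 0) = -8 + √V)
Q(Y) = -8 + √(3 + Y) (Q(Y) = -8 + √(Y + 3) = -8 + √(3 + Y))
(155 + Q(8))² = (155 + (-8 + √(3 + 8)))² = (155 + (-8 + √11))² = (147 + √11)²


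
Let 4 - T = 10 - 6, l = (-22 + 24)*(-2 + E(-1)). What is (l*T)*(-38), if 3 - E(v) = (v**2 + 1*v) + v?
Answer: 0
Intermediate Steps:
E(v) = 3 - v**2 - 2*v (E(v) = 3 - ((v**2 + 1*v) + v) = 3 - ((v**2 + v) + v) = 3 - ((v + v**2) + v) = 3 - (v**2 + 2*v) = 3 + (-v**2 - 2*v) = 3 - v**2 - 2*v)
l = 4 (l = (-22 + 24)*(-2 + (3 - 1*(-1)**2 - 2*(-1))) = 2*(-2 + (3 - 1*1 + 2)) = 2*(-2 + (3 - 1 + 2)) = 2*(-2 + 4) = 2*2 = 4)
T = 0 (T = 4 - (10 - 6) = 4 - 1*4 = 4 - 4 = 0)
(l*T)*(-38) = (4*0)*(-38) = 0*(-38) = 0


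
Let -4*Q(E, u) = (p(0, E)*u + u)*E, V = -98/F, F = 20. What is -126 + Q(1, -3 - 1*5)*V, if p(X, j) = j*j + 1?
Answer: -777/5 ≈ -155.40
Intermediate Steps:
V = -49/10 (V = -98/20 = -98*1/20 = -49/10 ≈ -4.9000)
p(X, j) = 1 + j² (p(X, j) = j² + 1 = 1 + j²)
Q(E, u) = -E*(u + u*(1 + E²))/4 (Q(E, u) = -((1 + E²)*u + u)*E/4 = -(u*(1 + E²) + u)*E/4 = -(u + u*(1 + E²))*E/4 = -E*(u + u*(1 + E²))/4)
-126 + Q(1, -3 - 1*5)*V = -126 - ¼*1*(-3 - 1*5)*(2 + 1²)*(-49/10) = -126 - ¼*1*(-3 - 5)*(2 + 1)*(-49/10) = -126 - ¼*1*(-8)*3*(-49/10) = -126 + 6*(-49/10) = -126 - 147/5 = -777/5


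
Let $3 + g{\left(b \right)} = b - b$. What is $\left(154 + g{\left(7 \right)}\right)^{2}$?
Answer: $22801$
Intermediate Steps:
$g{\left(b \right)} = -3$ ($g{\left(b \right)} = -3 + \left(b - b\right) = -3 + 0 = -3$)
$\left(154 + g{\left(7 \right)}\right)^{2} = \left(154 - 3\right)^{2} = 151^{2} = 22801$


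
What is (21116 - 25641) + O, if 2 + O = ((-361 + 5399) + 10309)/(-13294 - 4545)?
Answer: -80772500/17839 ≈ -4527.9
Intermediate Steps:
O = -51025/17839 (O = -2 + ((-361 + 5399) + 10309)/(-13294 - 4545) = -2 + (5038 + 10309)/(-17839) = -2 + 15347*(-1/17839) = -2 - 15347/17839 = -51025/17839 ≈ -2.8603)
(21116 - 25641) + O = (21116 - 25641) - 51025/17839 = -4525 - 51025/17839 = -80772500/17839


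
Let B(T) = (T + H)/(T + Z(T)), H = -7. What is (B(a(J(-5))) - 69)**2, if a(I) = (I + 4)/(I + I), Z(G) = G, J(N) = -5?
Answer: 42849/4 ≈ 10712.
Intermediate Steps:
a(I) = (4 + I)/(2*I) (a(I) = (4 + I)/((2*I)) = (4 + I)*(1/(2*I)) = (4 + I)/(2*I))
B(T) = (-7 + T)/(2*T) (B(T) = (T - 7)/(T + T) = (-7 + T)/((2*T)) = (-7 + T)*(1/(2*T)) = (-7 + T)/(2*T))
(B(a(J(-5))) - 69)**2 = ((-7 + (1/2)*(4 - 5)/(-5))/(2*(((1/2)*(4 - 5)/(-5)))) - 69)**2 = ((-7 + (1/2)*(-1/5)*(-1))/(2*(((1/2)*(-1/5)*(-1)))) - 69)**2 = ((-7 + 1/10)/(2*(1/10)) - 69)**2 = ((1/2)*10*(-69/10) - 69)**2 = (-69/2 - 69)**2 = (-207/2)**2 = 42849/4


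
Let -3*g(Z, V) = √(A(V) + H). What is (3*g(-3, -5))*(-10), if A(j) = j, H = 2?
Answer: 10*I*√3 ≈ 17.32*I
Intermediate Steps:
g(Z, V) = -√(2 + V)/3 (g(Z, V) = -√(V + 2)/3 = -√(2 + V)/3)
(3*g(-3, -5))*(-10) = (3*(-√(2 - 5)/3))*(-10) = (3*(-I*√3/3))*(-10) = -I*√3*(-10) = 10*I*√3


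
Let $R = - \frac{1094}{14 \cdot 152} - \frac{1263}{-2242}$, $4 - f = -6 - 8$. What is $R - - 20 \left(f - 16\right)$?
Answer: $\frac{2514131}{62776} \approx 40.049$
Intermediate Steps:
$f = 18$ ($f = 4 - \left(-6 - 8\right) = 4 - -14 = 4 + 14 = 18$)
$R = \frac{3091}{62776}$ ($R = - \frac{1094}{2128} - - \frac{1263}{2242} = \left(-1094\right) \frac{1}{2128} + \frac{1263}{2242} = - \frac{547}{1064} + \frac{1263}{2242} = \frac{3091}{62776} \approx 0.049239$)
$R - - 20 \left(f - 16\right) = \frac{3091}{62776} - - 20 \left(18 - 16\right) = \frac{3091}{62776} - \left(-20\right) 2 = \frac{3091}{62776} - -40 = \frac{3091}{62776} + 40 = \frac{2514131}{62776}$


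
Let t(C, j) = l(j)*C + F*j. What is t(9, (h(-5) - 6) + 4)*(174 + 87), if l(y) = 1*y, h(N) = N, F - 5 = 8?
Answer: -40194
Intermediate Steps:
F = 13 (F = 5 + 8 = 13)
l(y) = y
t(C, j) = 13*j + C*j (t(C, j) = j*C + 13*j = C*j + 13*j = 13*j + C*j)
t(9, (h(-5) - 6) + 4)*(174 + 87) = (((-5 - 6) + 4)*(13 + 9))*(174 + 87) = ((-11 + 4)*22)*261 = -7*22*261 = -154*261 = -40194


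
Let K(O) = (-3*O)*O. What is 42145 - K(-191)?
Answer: 151588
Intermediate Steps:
K(O) = -3*O²
42145 - K(-191) = 42145 - (-3)*(-191)² = 42145 - (-3)*36481 = 42145 - 1*(-109443) = 42145 + 109443 = 151588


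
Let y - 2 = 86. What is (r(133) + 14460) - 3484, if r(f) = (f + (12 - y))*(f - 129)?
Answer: 11204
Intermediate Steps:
y = 88 (y = 2 + 86 = 88)
r(f) = (-129 + f)*(-76 + f) (r(f) = (f + (12 - 1*88))*(f - 129) = (f + (12 - 88))*(-129 + f) = (f - 76)*(-129 + f) = (-76 + f)*(-129 + f) = (-129 + f)*(-76 + f))
(r(133) + 14460) - 3484 = ((9804 + 133² - 205*133) + 14460) - 3484 = ((9804 + 17689 - 27265) + 14460) - 3484 = (228 + 14460) - 3484 = 14688 - 3484 = 11204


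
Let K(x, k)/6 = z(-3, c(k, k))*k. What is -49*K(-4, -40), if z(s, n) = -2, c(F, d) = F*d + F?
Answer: -23520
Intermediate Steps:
c(F, d) = F + F*d
K(x, k) = -12*k (K(x, k) = 6*(-2*k) = -12*k)
-49*K(-4, -40) = -(-588)*(-40) = -49*480 = -23520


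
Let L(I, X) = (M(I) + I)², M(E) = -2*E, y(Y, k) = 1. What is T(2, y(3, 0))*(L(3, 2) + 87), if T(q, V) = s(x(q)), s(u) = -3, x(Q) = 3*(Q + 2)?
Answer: -288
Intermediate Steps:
x(Q) = 6 + 3*Q (x(Q) = 3*(2 + Q) = 6 + 3*Q)
T(q, V) = -3
L(I, X) = I² (L(I, X) = (-2*I + I)² = (-I)² = I²)
T(2, y(3, 0))*(L(3, 2) + 87) = -3*(3² + 87) = -3*(9 + 87) = -3*96 = -288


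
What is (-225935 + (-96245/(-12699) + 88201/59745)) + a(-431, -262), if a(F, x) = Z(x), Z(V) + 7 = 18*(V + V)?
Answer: -59523932219782/252900585 ≈ -2.3537e+5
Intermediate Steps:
Z(V) = -7 + 36*V (Z(V) = -7 + 18*(V + V) = -7 + 18*(2*V) = -7 + 36*V)
a(F, x) = -7 + 36*x
(-225935 + (-96245/(-12699) + 88201/59745)) + a(-431, -262) = (-225935 + (-96245/(-12699) + 88201/59745)) + (-7 + 36*(-262)) = (-225935 + (-96245*(-1/12699) + 88201*(1/59745))) + (-7 - 9432) = (-225935 + (96245/12699 + 88201/59745)) - 9439 = (-225935 + 2290074008/252900585) - 9439 = -57136803597967/252900585 - 9439 = -59523932219782/252900585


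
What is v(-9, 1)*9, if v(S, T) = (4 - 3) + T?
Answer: 18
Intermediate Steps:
v(S, T) = 1 + T
v(-9, 1)*9 = (1 + 1)*9 = 2*9 = 18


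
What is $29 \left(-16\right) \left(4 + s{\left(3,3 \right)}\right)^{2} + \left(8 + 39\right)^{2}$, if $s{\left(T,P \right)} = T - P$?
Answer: $-5215$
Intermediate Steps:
$29 \left(-16\right) \left(4 + s{\left(3,3 \right)}\right)^{2} + \left(8 + 39\right)^{2} = 29 \left(-16\right) \left(4 + \left(3 - 3\right)\right)^{2} + \left(8 + 39\right)^{2} = - 464 \left(4 + \left(3 - 3\right)\right)^{2} + 47^{2} = - 464 \left(4 + 0\right)^{2} + 2209 = - 464 \cdot 4^{2} + 2209 = \left(-464\right) 16 + 2209 = -7424 + 2209 = -5215$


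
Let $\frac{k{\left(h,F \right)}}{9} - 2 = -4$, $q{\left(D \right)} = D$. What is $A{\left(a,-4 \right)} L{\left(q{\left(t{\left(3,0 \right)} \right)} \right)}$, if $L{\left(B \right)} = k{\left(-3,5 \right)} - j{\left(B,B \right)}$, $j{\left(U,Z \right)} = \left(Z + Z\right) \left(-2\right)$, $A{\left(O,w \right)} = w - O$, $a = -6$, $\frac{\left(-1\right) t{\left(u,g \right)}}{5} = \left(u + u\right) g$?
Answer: $-36$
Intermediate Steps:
$t{\left(u,g \right)} = - 10 g u$ ($t{\left(u,g \right)} = - 5 \left(u + u\right) g = - 5 \cdot 2 u g = - 5 \cdot 2 g u = - 10 g u$)
$j{\left(U,Z \right)} = - 4 Z$ ($j{\left(U,Z \right)} = 2 Z \left(-2\right) = - 4 Z$)
$k{\left(h,F \right)} = -18$ ($k{\left(h,F \right)} = 18 + 9 \left(-4\right) = 18 - 36 = -18$)
$L{\left(B \right)} = -18 + 4 B$ ($L{\left(B \right)} = -18 - - 4 B = -18 + 4 B$)
$A{\left(a,-4 \right)} L{\left(q{\left(t{\left(3,0 \right)} \right)} \right)} = \left(-4 - -6\right) \left(-18 + 4 \left(\left(-10\right) 0 \cdot 3\right)\right) = \left(-4 + 6\right) \left(-18 + 4 \cdot 0\right) = 2 \left(-18 + 0\right) = 2 \left(-18\right) = -36$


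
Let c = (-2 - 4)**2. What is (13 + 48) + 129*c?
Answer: 4705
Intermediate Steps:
c = 36 (c = (-6)**2 = 36)
(13 + 48) + 129*c = (13 + 48) + 129*36 = 61 + 4644 = 4705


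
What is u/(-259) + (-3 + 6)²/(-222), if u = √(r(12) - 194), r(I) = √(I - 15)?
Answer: -3/74 - √(-194 + I*√3)/259 ≈ -0.040781 - 0.053778*I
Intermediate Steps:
r(I) = √(-15 + I)
u = √(-194 + I*√3) (u = √(√(-15 + 12) - 194) = √(√(-3) - 194) = √(I*√3 - 194) = √(-194 + I*√3) ≈ 0.06218 + 13.929*I)
u/(-259) + (-3 + 6)²/(-222) = √(-194 + I*√3)/(-259) + (-3 + 6)²/(-222) = √(-194 + I*√3)*(-1/259) + 3²*(-1/222) = -√(-194 + I*√3)/259 + 9*(-1/222) = -√(-194 + I*√3)/259 - 3/74 = -3/74 - √(-194 + I*√3)/259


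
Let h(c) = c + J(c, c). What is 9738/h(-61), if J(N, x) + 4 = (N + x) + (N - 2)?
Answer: -4869/125 ≈ -38.952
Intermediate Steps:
J(N, x) = -6 + x + 2*N (J(N, x) = -4 + ((N + x) + (N - 2)) = -4 + ((N + x) + (-2 + N)) = -4 + (-2 + x + 2*N) = -6 + x + 2*N)
h(c) = -6 + 4*c (h(c) = c + (-6 + c + 2*c) = c + (-6 + 3*c) = -6 + 4*c)
9738/h(-61) = 9738/(-6 + 4*(-61)) = 9738/(-6 - 244) = 9738/(-250) = 9738*(-1/250) = -4869/125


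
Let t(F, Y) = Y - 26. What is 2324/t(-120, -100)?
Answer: -166/9 ≈ -18.444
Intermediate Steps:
t(F, Y) = -26 + Y
2324/t(-120, -100) = 2324/(-26 - 100) = 2324/(-126) = 2324*(-1/126) = -166/9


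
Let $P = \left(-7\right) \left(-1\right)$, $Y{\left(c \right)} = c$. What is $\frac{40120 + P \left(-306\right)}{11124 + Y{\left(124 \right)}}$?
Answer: $\frac{18989}{5624} \approx 3.3764$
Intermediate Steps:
$P = 7$
$\frac{40120 + P \left(-306\right)}{11124 + Y{\left(124 \right)}} = \frac{40120 + 7 \left(-306\right)}{11124 + 124} = \frac{40120 - 2142}{11248} = 37978 \cdot \frac{1}{11248} = \frac{18989}{5624}$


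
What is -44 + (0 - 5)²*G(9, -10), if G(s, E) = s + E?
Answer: -69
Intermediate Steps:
G(s, E) = E + s
-44 + (0 - 5)²*G(9, -10) = -44 + (0 - 5)²*(-10 + 9) = -44 + (-5)²*(-1) = -44 + 25*(-1) = -44 - 25 = -69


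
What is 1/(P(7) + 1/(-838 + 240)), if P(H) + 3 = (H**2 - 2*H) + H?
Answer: 598/23321 ≈ 0.025642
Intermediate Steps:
P(H) = -3 + H**2 - H (P(H) = -3 + ((H**2 - 2*H) + H) = -3 + (H**2 - H) = -3 + H**2 - H)
1/(P(7) + 1/(-838 + 240)) = 1/((-3 + 7**2 - 1*7) + 1/(-838 + 240)) = 1/((-3 + 49 - 7) + 1/(-598)) = 1/(39 - 1/598) = 1/(23321/598) = 598/23321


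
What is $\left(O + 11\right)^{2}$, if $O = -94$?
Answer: $6889$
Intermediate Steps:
$\left(O + 11\right)^{2} = \left(-94 + 11\right)^{2} = \left(-83\right)^{2} = 6889$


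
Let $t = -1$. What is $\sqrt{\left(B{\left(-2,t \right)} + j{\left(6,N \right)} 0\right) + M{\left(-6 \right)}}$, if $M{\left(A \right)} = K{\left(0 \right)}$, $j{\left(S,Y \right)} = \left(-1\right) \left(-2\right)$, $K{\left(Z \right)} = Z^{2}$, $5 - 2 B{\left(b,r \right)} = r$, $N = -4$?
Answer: $\sqrt{3} \approx 1.732$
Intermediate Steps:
$B{\left(b,r \right)} = \frac{5}{2} - \frac{r}{2}$
$j{\left(S,Y \right)} = 2$
$M{\left(A \right)} = 0$ ($M{\left(A \right)} = 0^{2} = 0$)
$\sqrt{\left(B{\left(-2,t \right)} + j{\left(6,N \right)} 0\right) + M{\left(-6 \right)}} = \sqrt{\left(\left(\frac{5}{2} - - \frac{1}{2}\right) + 2 \cdot 0\right) + 0} = \sqrt{\left(\left(\frac{5}{2} + \frac{1}{2}\right) + 0\right) + 0} = \sqrt{\left(3 + 0\right) + 0} = \sqrt{3 + 0} = \sqrt{3}$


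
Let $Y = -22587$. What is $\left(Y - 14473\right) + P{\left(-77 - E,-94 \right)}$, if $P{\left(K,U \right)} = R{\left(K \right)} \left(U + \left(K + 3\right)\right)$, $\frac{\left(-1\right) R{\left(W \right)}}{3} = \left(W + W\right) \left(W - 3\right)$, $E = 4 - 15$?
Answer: $4252808$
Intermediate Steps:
$E = -11$
$R{\left(W \right)} = - 6 W \left(-3 + W\right)$ ($R{\left(W \right)} = - 3 \left(W + W\right) \left(W - 3\right) = - 3 \cdot 2 W \left(-3 + W\right) = - 6 W \left(-3 + W\right)$)
$P{\left(K,U \right)} = 6 K \left(3 - K\right) \left(3 + K + U\right)$ ($P{\left(K,U \right)} = 6 K \left(3 - K\right) \left(U + \left(K + 3\right)\right) = 6 K \left(3 - K\right) \left(U + \left(3 + K\right)\right) = 6 K \left(3 - K\right) \left(3 + K + U\right)$)
$\left(Y - 14473\right) + P{\left(-77 - E,-94 \right)} = \left(-22587 - 14473\right) - 6 \left(-77 - -11\right) \left(-3 - 66\right) \left(3 - 66 - 94\right) = -37060 - 6 \left(-77 + 11\right) \left(-3 + \left(-77 + 11\right)\right) \left(3 + \left(-77 + 11\right) - 94\right) = -37060 - - 396 \left(-3 - 66\right) \left(3 - 66 - 94\right) = -37060 - \left(-396\right) \left(-69\right) \left(-157\right) = -37060 + 4289868 = 4252808$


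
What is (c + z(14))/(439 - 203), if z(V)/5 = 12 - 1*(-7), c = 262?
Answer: 357/236 ≈ 1.5127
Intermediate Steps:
z(V) = 95 (z(V) = 5*(12 - 1*(-7)) = 5*(12 + 7) = 5*19 = 95)
(c + z(14))/(439 - 203) = (262 + 95)/(439 - 203) = 357/236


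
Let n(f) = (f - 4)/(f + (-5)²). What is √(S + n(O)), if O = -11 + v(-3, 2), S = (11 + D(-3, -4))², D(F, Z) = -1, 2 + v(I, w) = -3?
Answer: 4*√55/3 ≈ 9.8883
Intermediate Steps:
v(I, w) = -5 (v(I, w) = -2 - 3 = -5)
S = 100 (S = (11 - 1)² = 10² = 100)
O = -16 (O = -11 - 5 = -16)
n(f) = (-4 + f)/(25 + f) (n(f) = (-4 + f)/(f + 25) = (-4 + f)/(25 + f))
√(S + n(O)) = √(100 + (-4 - 16)/(25 - 16)) = √(100 - 20/9) = √(880/9) = 4*√55/3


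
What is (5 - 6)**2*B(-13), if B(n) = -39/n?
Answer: 3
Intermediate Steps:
(5 - 6)**2*B(-13) = (5 - 6)**2*(-39/(-13)) = (-1)**2*(-39*(-1/13)) = 1*3 = 3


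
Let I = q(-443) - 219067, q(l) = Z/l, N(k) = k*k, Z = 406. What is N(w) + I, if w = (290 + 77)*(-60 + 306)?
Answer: 3610724862045/443 ≈ 8.1506e+9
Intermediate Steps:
w = 90282 (w = 367*246 = 90282)
N(k) = k²
q(l) = 406/l
I = -97047087/443 (I = 406/(-443) - 219067 = 406*(-1/443) - 219067 = -406/443 - 219067 = -97047087/443 ≈ -2.1907e+5)
N(w) + I = 90282² - 97047087/443 = 8150839524 - 97047087/443 = 3610724862045/443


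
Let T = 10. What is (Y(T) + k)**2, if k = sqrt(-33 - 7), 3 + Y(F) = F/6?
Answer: -344/9 - 16*I*sqrt(10)/3 ≈ -38.222 - 16.865*I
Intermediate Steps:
Y(F) = -3 + F/6
k = 2*I*sqrt(10) (k = sqrt(-40) = 2*I*sqrt(10) ≈ 6.3246*I)
(Y(T) + k)**2 = ((-3 + (1/6)*10) + 2*I*sqrt(10))**2 = ((-3 + 5/3) + 2*I*sqrt(10))**2 = (-4/3 + 2*I*sqrt(10))**2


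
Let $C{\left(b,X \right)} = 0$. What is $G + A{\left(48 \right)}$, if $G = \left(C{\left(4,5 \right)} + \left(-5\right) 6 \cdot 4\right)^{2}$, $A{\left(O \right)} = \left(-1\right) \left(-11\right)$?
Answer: $14411$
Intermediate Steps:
$A{\left(O \right)} = 11$
$G = 14400$ ($G = \left(0 + \left(-5\right) 6 \cdot 4\right)^{2} = \left(0 - 120\right)^{2} = \left(-120\right)^{2} = 14400$)
$G + A{\left(48 \right)} = 14400 + 11 = 14411$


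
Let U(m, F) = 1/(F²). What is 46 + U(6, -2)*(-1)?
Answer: 183/4 ≈ 45.750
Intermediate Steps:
U(m, F) = F⁻²
46 + U(6, -2)*(-1) = 46 - 1/(-2)² = 46 + (¼)*(-1) = 46 - ¼ = 183/4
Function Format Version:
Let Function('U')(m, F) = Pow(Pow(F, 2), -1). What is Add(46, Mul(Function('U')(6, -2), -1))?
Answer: Rational(183, 4) ≈ 45.750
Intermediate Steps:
Function('U')(m, F) = Pow(F, -2)
Add(46, Mul(Function('U')(6, -2), -1)) = Add(46, Mul(Pow(-2, -2), -1)) = Add(46, Mul(Rational(1, 4), -1)) = Add(46, Rational(-1, 4)) = Rational(183, 4)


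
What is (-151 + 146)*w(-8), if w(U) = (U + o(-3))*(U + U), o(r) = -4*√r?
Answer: -640 - 320*I*√3 ≈ -640.0 - 554.26*I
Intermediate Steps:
w(U) = 2*U*(U - 4*I*√3) (w(U) = (U - 4*I*√3)*(U + U) = (U - 4*I*√3)*(2*U) = 2*U*(U - 4*I*√3))
(-151 + 146)*w(-8) = (-151 + 146)*(2*(-8)*(-8 - 4*I*√3)) = -5*(128 + 64*I*√3) = -640 - 320*I*√3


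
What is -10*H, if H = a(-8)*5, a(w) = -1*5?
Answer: 250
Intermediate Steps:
a(w) = -5
H = -25 (H = -5*5 = -25)
-10*H = -10*(-25) = 250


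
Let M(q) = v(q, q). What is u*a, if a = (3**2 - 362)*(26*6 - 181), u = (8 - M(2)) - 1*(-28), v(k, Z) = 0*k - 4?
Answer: 353000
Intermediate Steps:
v(k, Z) = -4 (v(k, Z) = 0 - 4 = -4)
M(q) = -4
u = 40 (u = (8 - 1*(-4)) - 1*(-28) = (8 + 4) + 28 = 12 + 28 = 40)
a = 8825 (a = (9 - 362)*(156 - 181) = -353*(-25) = 8825)
u*a = 40*8825 = 353000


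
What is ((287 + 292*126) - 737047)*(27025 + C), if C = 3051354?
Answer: -2154766791872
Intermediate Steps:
((287 + 292*126) - 737047)*(27025 + C) = ((287 + 292*126) - 737047)*(27025 + 3051354) = ((287 + 36792) - 737047)*3078379 = (37079 - 737047)*3078379 = -699968*3078379 = -2154766791872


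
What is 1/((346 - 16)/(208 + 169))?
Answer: 377/330 ≈ 1.1424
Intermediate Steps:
1/((346 - 16)/(208 + 169)) = 1/(330/377) = 377/330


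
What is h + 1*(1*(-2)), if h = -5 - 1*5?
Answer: -12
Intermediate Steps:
h = -10 (h = -5 - 5 = -10)
h + 1*(1*(-2)) = -10 + 1*(1*(-2)) = -10 + 1*(-2) = -10 - 2 = -12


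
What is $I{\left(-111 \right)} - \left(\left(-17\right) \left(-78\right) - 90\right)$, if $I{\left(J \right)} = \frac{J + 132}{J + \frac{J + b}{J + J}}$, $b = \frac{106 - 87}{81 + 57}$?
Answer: $- \frac{4184870448}{3385297} \approx -1236.2$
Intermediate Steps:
$b = \frac{19}{138} \approx 0.13768$
$I{\left(J \right)} = \frac{132 + J}{J + \frac{\frac{19}{138} + J}{2 J}}$ ($I{\left(J \right)} = \frac{J + 132}{J + \frac{J + \frac{19}{138}}{J + J}} = \frac{132 + J}{J + \frac{\frac{19}{138} + J}{2 J}}$)
$I{\left(-111 \right)} - \left(\left(-17\right) \left(-78\right) - 90\right) = 276 \left(-111\right) \frac{1}{19 + 138 \left(-111\right) + 276 \left(-111\right)^{2}} \left(132 - 111\right) - \left(\left(-17\right) \left(-78\right) - 90\right) = 276 \left(-111\right) \frac{1}{19 - 15318 + 276 \cdot 12321} \cdot 21 - \left(1326 - 90\right) = 276 \left(-111\right) \frac{1}{19 - 15318 + 3400596} \cdot 21 - 1236 = 276 \left(-111\right) \frac{1}{3385297} \cdot 21 - 1236 = - \frac{643356}{3385297} - 1236 = - \frac{4184870448}{3385297}$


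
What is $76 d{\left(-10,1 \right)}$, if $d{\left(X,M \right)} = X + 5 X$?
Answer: $-4560$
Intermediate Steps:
$d{\left(X,M \right)} = 6 X$
$76 d{\left(-10,1 \right)} = 76 \cdot 6 \left(-10\right) = 76 \left(-60\right) = -4560$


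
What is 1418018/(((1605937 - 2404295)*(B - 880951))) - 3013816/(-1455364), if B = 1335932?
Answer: 136841199027215377/66080387859200759 ≈ 2.0708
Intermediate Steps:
1418018/(((1605937 - 2404295)*(B - 880951))) - 3013816/(-1455364) = 1418018/(((1605937 - 2404295)*(1335932 - 880951))) - 3013816/(-1455364) = 1418018/((-798358*454981)) - 3013816*(-1/1455364) = 1418018/(-363237721198) + 753454/363841 = 1418018*(-1/363237721198) + 753454/363841 = -709009/181618860599 + 753454/363841 = 136841199027215377/66080387859200759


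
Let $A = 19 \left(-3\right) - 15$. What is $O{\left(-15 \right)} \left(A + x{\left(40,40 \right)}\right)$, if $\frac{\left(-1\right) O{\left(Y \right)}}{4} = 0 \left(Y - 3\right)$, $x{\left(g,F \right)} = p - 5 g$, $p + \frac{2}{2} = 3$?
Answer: $0$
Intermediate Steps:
$p = 2$ ($p = -1 + 3 = 2$)
$x{\left(g,F \right)} = 2 - 5 g$
$A = -72$ ($A = -57 - 15 = -72$)
$O{\left(Y \right)} = 0$ ($O{\left(Y \right)} = - 4 \cdot 0 \left(Y - 3\right) = - 4 \cdot 0 \left(-3 + Y\right) = \left(-4\right) 0 = 0$)
$O{\left(-15 \right)} \left(A + x{\left(40,40 \right)}\right) = 0 \left(-72 + \left(2 - 200\right)\right) = 0 \left(-72 - 198\right) = 0 \left(-270\right) = 0$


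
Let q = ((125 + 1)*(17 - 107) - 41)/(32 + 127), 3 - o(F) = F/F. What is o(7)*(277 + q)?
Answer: 65324/159 ≈ 410.84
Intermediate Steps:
o(F) = 2 (o(F) = 3 - F/F = 3 - 1*1 = 3 - 1 = 2)
q = -11381/159 (q = (126*(-90) - 41)/159 = (-11340 - 41)*(1/159) = -11381*1/159 = -11381/159 ≈ -71.579)
o(7)*(277 + q) = 2*(277 - 11381/159) = 2*(32662/159) = 65324/159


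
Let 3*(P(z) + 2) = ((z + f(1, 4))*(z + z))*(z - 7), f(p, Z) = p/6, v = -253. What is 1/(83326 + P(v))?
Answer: -9/99038344 ≈ -9.0874e-8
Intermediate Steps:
f(p, Z) = p/6 (f(p, Z) = p*(⅙) = p/6)
P(z) = -2 + 2*z*(-7 + z)*(⅙ + z)/3 (P(z) = -2 + (((z + (⅙)*1)*(z + z))*(z - 7))/3 = -2 + (((z + ⅙)*(2*z))*(-7 + z))/3 = -2 + (((⅙ + z)*(2*z))*(-7 + z))/3 = -2 + ((2*z*(⅙ + z))*(-7 + z))/3 = -2 + (2*z*(-7 + z)*(⅙ + z))/3 = -2 + 2*z*(-7 + z)*(⅙ + z)/3)
1/(83326 + P(v)) = 1/(83326 + (-2 - 41/9*(-253)² - 7/9*(-253) + (⅔)*(-253)³)) = 1/(83326 + (-2 - 41/9*64009 + 1771/9 + (⅔)*(-16194277))) = 1/(83326 + (-2 - 2624369/9 + 1771/9 - 32388554/3)) = 1/(83326 - 99788278/9) = 1/(-99038344/9) = -9/99038344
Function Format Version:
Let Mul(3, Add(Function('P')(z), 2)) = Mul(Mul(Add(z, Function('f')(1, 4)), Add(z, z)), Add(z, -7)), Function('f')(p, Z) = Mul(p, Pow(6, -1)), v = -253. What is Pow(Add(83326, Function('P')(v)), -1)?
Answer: Rational(-9, 99038344) ≈ -9.0874e-8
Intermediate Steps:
Function('f')(p, Z) = Mul(Rational(1, 6), p) (Function('f')(p, Z) = Mul(p, Rational(1, 6)) = Mul(Rational(1, 6), p))
Function('P')(z) = Add(-2, Mul(Rational(2, 3), z, Add(-7, z), Add(Rational(1, 6), z))) (Function('P')(z) = Add(-2, Mul(Rational(1, 3), Mul(Mul(Add(z, Mul(Rational(1, 6), 1)), Add(z, z)), Add(z, -7)))) = Add(-2, Mul(Rational(1, 3), Mul(Mul(Add(z, Rational(1, 6)), Mul(2, z)), Add(-7, z)))) = Add(-2, Mul(Rational(1, 3), Mul(Mul(Add(Rational(1, 6), z), Mul(2, z)), Add(-7, z)))) = Add(-2, Mul(Rational(1, 3), Mul(Mul(2, z, Add(Rational(1, 6), z)), Add(-7, z)))) = Add(-2, Mul(Rational(1, 3), Mul(2, z, Add(-7, z), Add(Rational(1, 6), z)))) = Add(-2, Mul(Rational(2, 3), z, Add(-7, z), Add(Rational(1, 6), z))))
Pow(Add(83326, Function('P')(v)), -1) = Pow(Add(83326, Add(-2, Mul(Rational(-41, 9), Pow(-253, 2)), Mul(Rational(-7, 9), -253), Mul(Rational(2, 3), Pow(-253, 3)))), -1) = Pow(Add(83326, Add(-2, Mul(Rational(-41, 9), 64009), Rational(1771, 9), Mul(Rational(2, 3), -16194277))), -1) = Pow(Add(83326, Add(-2, Rational(-2624369, 9), Rational(1771, 9), Rational(-32388554, 3))), -1) = Pow(Add(83326, Rational(-99788278, 9)), -1) = Pow(Rational(-99038344, 9), -1) = Rational(-9, 99038344)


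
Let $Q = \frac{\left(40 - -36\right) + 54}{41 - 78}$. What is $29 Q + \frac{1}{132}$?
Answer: $- \frac{497603}{4884} \approx -101.88$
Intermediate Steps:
$Q = - \frac{130}{37}$ ($Q = \frac{\left(40 + 36\right) + 54}{-37} = \left(76 + 54\right) \left(- \frac{1}{37}\right) = 130 \left(- \frac{1}{37}\right) = - \frac{130}{37} \approx -3.5135$)
$29 Q + \frac{1}{132} = 29 \left(- \frac{130}{37}\right) + \frac{1}{132} = - \frac{3770}{37} + \frac{1}{132} = - \frac{497603}{4884}$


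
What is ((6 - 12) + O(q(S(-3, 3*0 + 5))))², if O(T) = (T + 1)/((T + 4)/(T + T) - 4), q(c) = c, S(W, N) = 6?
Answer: 24336/361 ≈ 67.413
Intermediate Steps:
O(T) = (1 + T)/(-4 + (4 + T)/(2*T)) (O(T) = (1 + T)/((4 + T)/((2*T)) - 4) = (1 + T)/((4 + T)*(1/(2*T)) - 4) = (1 + T)/((4 + T)/(2*T) - 4) = (1 + T)/(-4 + (4 + T)/(2*T)))
((6 - 12) + O(q(S(-3, 3*0 + 5))))² = ((6 - 12) - 2*6*(1 + 6)/(-4 + 7*6))² = (-6 - 2*6*7/(-4 + 42))² = (-6 - 2*6*7/38)² = (-6 - 2*6*1/38*7)² = (-6 - 42/19)² = (-156/19)² = 24336/361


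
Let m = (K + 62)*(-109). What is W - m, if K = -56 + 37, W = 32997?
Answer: 37684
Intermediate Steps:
K = -19
m = -4687 (m = (-19 + 62)*(-109) = 43*(-109) = -4687)
W - m = 32997 - 1*(-4687) = 32997 + 4687 = 37684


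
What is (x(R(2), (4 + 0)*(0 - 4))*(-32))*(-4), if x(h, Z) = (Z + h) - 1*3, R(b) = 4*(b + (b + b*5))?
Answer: 4736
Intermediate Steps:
R(b) = 28*b (R(b) = 4*(b + (b + 5*b)) = 4*(b + 6*b) = 4*(7*b) = 28*b)
x(h, Z) = -3 + Z + h (x(h, Z) = (Z + h) - 3 = -3 + Z + h)
(x(R(2), (4 + 0)*(0 - 4))*(-32))*(-4) = ((-3 + (4 + 0)*(0 - 4) + 28*2)*(-32))*(-4) = ((-3 + 4*(-4) + 56)*(-32))*(-4) = ((-3 - 16 + 56)*(-32))*(-4) = (37*(-32))*(-4) = -1184*(-4) = 4736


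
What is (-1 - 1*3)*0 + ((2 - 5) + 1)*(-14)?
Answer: 28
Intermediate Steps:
(-1 - 1*3)*0 + ((2 - 5) + 1)*(-14) = (-1 - 3)*0 + (-3 + 1)*(-14) = -4*0 - 2*(-14) = 0 + 28 = 28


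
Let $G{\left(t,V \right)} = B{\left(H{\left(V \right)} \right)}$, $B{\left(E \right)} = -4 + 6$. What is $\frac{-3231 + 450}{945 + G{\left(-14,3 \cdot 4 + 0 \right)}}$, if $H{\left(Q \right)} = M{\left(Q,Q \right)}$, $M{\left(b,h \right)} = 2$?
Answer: $- \frac{2781}{947} \approx -2.9366$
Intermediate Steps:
$H{\left(Q \right)} = 2$
$B{\left(E \right)} = 2$
$G{\left(t,V \right)} = 2$
$\frac{-3231 + 450}{945 + G{\left(-14,3 \cdot 4 + 0 \right)}} = \frac{-3231 + 450}{945 + 2} = - \frac{2781}{947}$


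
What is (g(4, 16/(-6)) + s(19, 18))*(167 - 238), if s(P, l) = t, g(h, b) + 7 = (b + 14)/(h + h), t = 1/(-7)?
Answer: 34151/84 ≈ 406.56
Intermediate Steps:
t = -⅐ ≈ -0.14286
g(h, b) = -7 + (14 + b)/(2*h) (g(h, b) = -7 + (b + 14)/(h + h) = -7 + (14 + b)/((2*h)) = -7 + (14 + b)*(1/(2*h)) = -7 + (14 + b)/(2*h))
s(P, l) = -⅐
(g(4, 16/(-6)) + s(19, 18))*(167 - 238) = ((½)*(14 + 16/(-6) - 14*4)/4 - ⅐)*(167 - 238) = ((½)*(¼)*(14 + 16*(-⅙) - 56) - ⅐)*(-71) = ((½)*(¼)*(14 - 8/3 - 56) - ⅐)*(-71) = ((½)*(¼)*(-134/3) - ⅐)*(-71) = (-67/12 - ⅐)*(-71) = -481/84*(-71) = 34151/84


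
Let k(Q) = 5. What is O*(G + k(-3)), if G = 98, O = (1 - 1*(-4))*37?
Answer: 19055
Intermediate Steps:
O = 185 (O = (1 + 4)*37 = 5*37 = 185)
O*(G + k(-3)) = 185*(98 + 5) = 185*103 = 19055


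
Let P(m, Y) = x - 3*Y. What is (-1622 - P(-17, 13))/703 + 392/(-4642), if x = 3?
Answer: -3818894/1631663 ≈ -2.3405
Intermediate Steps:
P(m, Y) = 3 - 3*Y
(-1622 - P(-17, 13))/703 + 392/(-4642) = (-1622 - (3 - 3*13))/703 + 392/(-4642) = (-1622 - (3 - 39))*(1/703) + 392*(-1/4642) = (-1622 - 1*(-36))*(1/703) - 196/2321 = (-1622 + 36)*(1/703) - 196/2321 = -1586*1/703 - 196/2321 = -1586/703 - 196/2321 = -3818894/1631663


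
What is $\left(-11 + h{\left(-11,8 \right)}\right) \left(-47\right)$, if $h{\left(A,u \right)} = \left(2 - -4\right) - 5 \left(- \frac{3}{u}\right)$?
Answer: $\frac{1175}{8} \approx 146.88$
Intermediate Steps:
$h{\left(A,u \right)} = 6 + \frac{15}{u}$ ($h{\left(A,u \right)} = \left(2 + 4\right) + \frac{15}{u} = 6 + \frac{15}{u}$)
$\left(-11 + h{\left(-11,8 \right)}\right) \left(-47\right) = \left(-11 + \left(6 + \frac{15}{8}\right)\right) \left(-47\right) = \left(-11 + \frac{63}{8}\right) \left(-47\right) = \left(- \frac{25}{8}\right) \left(-47\right) = \frac{1175}{8}$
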